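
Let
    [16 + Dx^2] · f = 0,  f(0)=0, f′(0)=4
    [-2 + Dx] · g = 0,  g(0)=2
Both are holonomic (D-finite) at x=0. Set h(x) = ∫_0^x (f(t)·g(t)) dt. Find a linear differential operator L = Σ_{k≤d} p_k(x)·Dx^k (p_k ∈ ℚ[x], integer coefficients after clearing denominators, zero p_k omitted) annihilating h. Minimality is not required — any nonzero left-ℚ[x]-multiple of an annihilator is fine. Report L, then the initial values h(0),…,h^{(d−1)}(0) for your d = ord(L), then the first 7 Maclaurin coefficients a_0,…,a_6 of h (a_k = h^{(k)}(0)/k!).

L = 20·Dx - 4·Dx^2 + Dx^3  (order 3).
h: a_k = 0, 0, 4, 16/3, -4/3, -32/5, -152/45, …
ICs: h(0) = 0, h′(0) = 0, h′′(0) = 8.

f: a_k = 0, 4, 0, -32/3, 0, 128/15, 0, …
g: a_k = 2, 4, 4, 8/3, 4/3, 8/15, 8/45, …
f·g: L₀ = L_f ⊗_s L_g, ord ≤ 2·1.
∫: right-multiply L₀ by Dx.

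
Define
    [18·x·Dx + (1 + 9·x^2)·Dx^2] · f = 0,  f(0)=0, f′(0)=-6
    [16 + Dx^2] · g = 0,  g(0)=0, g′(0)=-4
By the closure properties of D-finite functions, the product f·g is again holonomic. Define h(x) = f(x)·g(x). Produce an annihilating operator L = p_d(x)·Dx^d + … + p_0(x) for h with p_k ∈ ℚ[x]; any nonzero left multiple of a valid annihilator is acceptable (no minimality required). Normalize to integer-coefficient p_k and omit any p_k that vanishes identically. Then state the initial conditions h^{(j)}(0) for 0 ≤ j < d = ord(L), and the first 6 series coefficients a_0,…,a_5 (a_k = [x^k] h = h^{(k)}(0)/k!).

L = (20800 + 494784·x^2 + 2923776·x^4 + 11943936·x^6 + 26873856·x^8) + (19584·x + 342144·x^3 + 2239488·x^5 + 6718464·x^7)·Dx + (1700 + 42732·x^2 + 318816·x^4 + 1492992·x^6 + 3359232·x^8)·Dx^2 + (1224·x + 21384·x^3 + 139968·x^5 + 419904·x^7)·Dx^3 + (25 + 738·x^2 + 8505·x^4 + 46656·x^6 + 104976·x^8)·Dx^4  (order 4).
h: a_k = 0, 0, 24, 0, -136, 0, …
ICs: h(0) = 0, h′(0) = 0, h′′(0) = 48, h′′′(0) = 0.

f: a_k = 0, -6, 0, 18, 0, -486/5, …
g: a_k = 0, -4, 0, 32/3, 0, -128/15, …
Sym-product of L_f,L_g gives L₀ (≤ ord 4).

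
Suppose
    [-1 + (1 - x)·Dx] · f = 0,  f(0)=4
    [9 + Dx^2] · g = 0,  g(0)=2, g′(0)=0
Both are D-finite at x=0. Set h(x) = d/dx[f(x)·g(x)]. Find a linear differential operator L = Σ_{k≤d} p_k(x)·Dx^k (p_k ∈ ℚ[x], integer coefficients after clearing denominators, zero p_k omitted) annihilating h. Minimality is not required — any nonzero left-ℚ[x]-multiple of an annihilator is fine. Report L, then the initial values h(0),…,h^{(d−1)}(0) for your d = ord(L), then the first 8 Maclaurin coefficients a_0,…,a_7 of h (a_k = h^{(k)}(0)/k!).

L = (7 - 18·x + 9·x^2) + (-2 + 2·x)·Dx + (1 - 2·x + x^2)·Dx^2  (order 2).
h: a_k = 8, -56, -84, -4, -5, -273/5, -637/10, -4367/70, …
ICs: h(0) = 8, h′(0) = -56.

f: a_k = 4, 4, 4, 4, 4, 4, 4, 4, …
g: a_k = 2, 0, -9, 0, 27/4, 0, -81/40, 0, …
f·g: L₀ = L_f ⊗_s L_g, ord ≤ 1·2.
Derive L from L₀ (diff closure).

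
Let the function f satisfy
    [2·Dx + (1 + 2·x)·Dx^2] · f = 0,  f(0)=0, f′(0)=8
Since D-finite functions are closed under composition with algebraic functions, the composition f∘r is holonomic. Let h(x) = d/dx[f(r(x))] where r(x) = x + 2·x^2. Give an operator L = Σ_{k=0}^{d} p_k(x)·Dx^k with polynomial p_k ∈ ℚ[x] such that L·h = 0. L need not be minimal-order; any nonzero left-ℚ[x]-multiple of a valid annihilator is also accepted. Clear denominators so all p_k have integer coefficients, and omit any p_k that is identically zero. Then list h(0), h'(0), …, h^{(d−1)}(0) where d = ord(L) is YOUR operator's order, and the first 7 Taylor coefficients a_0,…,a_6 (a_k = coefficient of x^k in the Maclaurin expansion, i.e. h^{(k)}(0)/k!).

f: a_k = 0, 8, -8, 32/3, -16, 128/5, -128/3, …
Change of var in L_f (x↦r) gives L₀.
h₀' ⇒ L via d/dx closure of L₀.
L = (-2 + 8·x + 16·x^2) + (1 + 6·x + 12·x^2 + 16·x^3)·Dx  (order 1).
h: a_k = 8, 16, -64, 64, 128, -512, 512, …
ICs: h(0) = 8.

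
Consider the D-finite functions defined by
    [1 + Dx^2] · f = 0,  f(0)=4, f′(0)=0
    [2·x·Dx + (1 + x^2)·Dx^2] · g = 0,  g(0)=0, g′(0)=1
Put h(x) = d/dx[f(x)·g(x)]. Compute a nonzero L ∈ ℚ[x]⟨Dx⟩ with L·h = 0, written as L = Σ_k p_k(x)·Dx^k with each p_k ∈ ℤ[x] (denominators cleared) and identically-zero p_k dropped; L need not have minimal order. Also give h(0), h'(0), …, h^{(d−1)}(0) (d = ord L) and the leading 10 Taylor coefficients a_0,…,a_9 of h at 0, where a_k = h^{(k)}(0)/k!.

L = (110 + 294·x^2 + 461·x^4 + 96·x^6 + 12·x^8 + 2·x^10 + x^12) + (68·x + 284·x^3 + 280·x^5 + 80·x^7 + 20·x^9 + 4·x^11)·Dx + (120 + 340·x^2 + 534·x^4 + 148·x^6 + 32·x^8 + 8·x^10 + 2·x^12)·Dx^2 + (68·x + 284·x^3 + 280·x^5 + 80·x^7 + 20·x^9 + 4·x^11)·Dx^3 + (10 + 46·x^2 + 73·x^4 + 52·x^6 + 20·x^8 + 6·x^10 + x^12)·Dx^4  (order 4).
h: a_k = 4, 0, -10, 0, 49/6, 0, -1301/180, 0, 23147/3360, 0, …
ICs: h(0) = 4, h′(0) = 0, h′′(0) = -20, h′′′(0) = 0.

f: a_k = 4, 0, -2, 0, 1/6, 0, -1/180, 0, 1/10080, 0, …
g: a_k = 0, 1, 0, -1/3, 0, 1/5, 0, -1/7, 0, 1/9, …
Sym-product of L_f,L_g gives L₀ (≤ ord 4).
h=h₀': d/dx-closure on L₀ ⇒ L.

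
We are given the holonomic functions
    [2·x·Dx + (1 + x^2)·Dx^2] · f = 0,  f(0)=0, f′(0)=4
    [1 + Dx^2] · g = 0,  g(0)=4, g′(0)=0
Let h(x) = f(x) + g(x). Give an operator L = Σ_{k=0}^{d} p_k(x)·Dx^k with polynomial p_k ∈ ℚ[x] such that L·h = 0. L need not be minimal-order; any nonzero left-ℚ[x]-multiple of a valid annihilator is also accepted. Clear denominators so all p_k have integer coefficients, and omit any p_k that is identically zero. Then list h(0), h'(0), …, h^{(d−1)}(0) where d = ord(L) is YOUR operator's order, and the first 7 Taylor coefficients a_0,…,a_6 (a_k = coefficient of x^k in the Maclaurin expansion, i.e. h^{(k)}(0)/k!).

f: a_k = 0, 4, 0, -4/3, 0, 4/5, 0, …
g: a_k = 4, 0, -2, 0, 1/6, 0, -1/180, …
f+g: L₀ = lclm(L_f,L_g), ord ≤ 2+2.
L = (-22·x + 28·x^3 + 2·x^5)·Dx + (-1 + 7·x^2 + 9·x^4 + x^6)·Dx^2 + (-22·x + 28·x^3 + 2·x^5)·Dx^3 + (-1 + 7·x^2 + 9·x^4 + x^6)·Dx^4  (order 4).
h: a_k = 4, 4, -2, -4/3, 1/6, 4/5, -1/180, …
ICs: h(0) = 4, h′(0) = 4, h′′(0) = -4, h′′′(0) = -8.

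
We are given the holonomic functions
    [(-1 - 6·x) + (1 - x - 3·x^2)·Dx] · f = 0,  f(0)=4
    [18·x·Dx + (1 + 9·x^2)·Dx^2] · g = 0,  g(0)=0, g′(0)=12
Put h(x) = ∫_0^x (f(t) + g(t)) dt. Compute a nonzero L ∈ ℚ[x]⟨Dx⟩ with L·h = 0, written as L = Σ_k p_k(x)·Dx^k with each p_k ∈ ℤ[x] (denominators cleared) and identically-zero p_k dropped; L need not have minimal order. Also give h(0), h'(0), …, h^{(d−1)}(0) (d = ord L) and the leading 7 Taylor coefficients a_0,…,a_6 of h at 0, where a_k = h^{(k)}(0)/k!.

L = (-72 + 288·x + 4428·x^2 + 9720·x^3 + 33534·x^4 + 13122·x^6)·Dx^2 + (30 + 180·x + 144·x^2 + 1728·x^3 + 9153·x^4 + 23814·x^5 + 2187·x^6 + 13122·x^7)·Dx^3 + (-4 - 14·x - 114·x^2 + 36·x^3 - 459·x^4 + 1539·x^5 + 2430·x^6 + 729·x^7 + 2187·x^8)·Dx^4  (order 4).
h: a_k = 0, 4, 8, 16/3, -2, 76/5, 886/15, …
ICs: h(0) = 0, h′(0) = 4, h′′(0) = 16, h′′′(0) = 32.

f: a_k = 4, 4, 16, 28, 76, 160, 388, …
g: a_k = 0, 12, 0, -36, 0, 972/5, 0, …
Sum ⇒ L₀ = lclm(L_f,L_g) in ℚ(x)⟨Dx⟩.
h=∫h₀ ⇒ L = L₀·Dx.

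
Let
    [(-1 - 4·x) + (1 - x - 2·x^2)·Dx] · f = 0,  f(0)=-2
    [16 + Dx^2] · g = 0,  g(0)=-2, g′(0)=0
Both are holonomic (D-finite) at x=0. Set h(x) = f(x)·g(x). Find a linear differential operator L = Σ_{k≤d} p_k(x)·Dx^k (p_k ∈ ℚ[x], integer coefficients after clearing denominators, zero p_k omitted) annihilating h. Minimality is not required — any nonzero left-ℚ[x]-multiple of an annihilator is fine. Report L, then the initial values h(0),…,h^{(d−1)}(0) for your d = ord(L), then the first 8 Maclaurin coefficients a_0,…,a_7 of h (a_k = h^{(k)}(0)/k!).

L = (-12 + 16·x + 32·x^2) + (2 + 8·x)·Dx + (-1 + x + 2·x^2)·Dx^2  (order 2).
h: a_k = 4, 4, -20, -12, -28/3, -100/3, -3364/45, -6364/45, …
ICs: h(0) = 4, h′(0) = 4.

f: a_k = -2, -2, -6, -10, -22, -42, -86, -170, …
g: a_k = -2, 0, 16, 0, -64/3, 0, 512/45, 0, …
Sym-product of L_f,L_g gives L₀ (≤ ord 2).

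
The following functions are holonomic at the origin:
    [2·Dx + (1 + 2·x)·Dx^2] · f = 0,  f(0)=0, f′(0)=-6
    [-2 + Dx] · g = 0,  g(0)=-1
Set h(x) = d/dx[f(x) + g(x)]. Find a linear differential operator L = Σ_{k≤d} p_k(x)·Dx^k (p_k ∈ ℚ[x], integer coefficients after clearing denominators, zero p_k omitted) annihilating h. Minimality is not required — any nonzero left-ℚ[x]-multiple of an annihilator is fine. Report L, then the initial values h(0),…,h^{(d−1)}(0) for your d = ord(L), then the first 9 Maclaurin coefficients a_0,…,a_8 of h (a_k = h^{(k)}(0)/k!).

L = (-6 - 4·x) + (1 - 4·x - 4·x^2)·Dx + (1 + 3·x + 2·x^2)·Dx^2  (order 2).
h: a_k = -8, 8, -28, 136/3, -292/3, 2872/15, -17288/45, 241904/315, -483844/315, …
ICs: h(0) = -8, h′(0) = 8.

f: a_k = 0, -6, 6, -8, 12, -96/5, 32, -384/7, 96, …
g: a_k = -1, -2, -2, -4/3, -2/3, -4/15, -4/45, -8/315, -2/315, …
L₀ := lclm(L_f,L_g); ord L₀ ≤ 2+1.
Differentiate: ansatz ord ≤ ord L₀ ⇒ L.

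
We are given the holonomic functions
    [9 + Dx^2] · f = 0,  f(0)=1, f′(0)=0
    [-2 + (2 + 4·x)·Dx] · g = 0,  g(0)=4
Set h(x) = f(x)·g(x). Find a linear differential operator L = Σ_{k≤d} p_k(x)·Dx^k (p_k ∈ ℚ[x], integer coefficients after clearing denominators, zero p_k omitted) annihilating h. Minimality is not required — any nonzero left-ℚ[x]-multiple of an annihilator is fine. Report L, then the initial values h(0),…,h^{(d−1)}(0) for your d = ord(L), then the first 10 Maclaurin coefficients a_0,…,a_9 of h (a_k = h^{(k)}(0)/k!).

L = (12 + 36·x + 36·x^2) + (-2 - 4·x)·Dx + (1 + 4·x + 4·x^2)·Dx^2  (order 2).
h: a_k = 4, 4, -20, -16, 20, 8, -24/5, -24/5, 156/35, -152/35, …
ICs: h(0) = 4, h′(0) = 4.

f: a_k = 1, 0, -9/2, 0, 27/8, 0, -81/80, 0, 729/4480, 0, …
g: a_k = 4, 4, -2, 2, -5/2, 7/2, -21/4, 33/4, -429/32, 715/32, …
f·g: L₀ = L_f ⊗_s L_g, ord ≤ 2·1.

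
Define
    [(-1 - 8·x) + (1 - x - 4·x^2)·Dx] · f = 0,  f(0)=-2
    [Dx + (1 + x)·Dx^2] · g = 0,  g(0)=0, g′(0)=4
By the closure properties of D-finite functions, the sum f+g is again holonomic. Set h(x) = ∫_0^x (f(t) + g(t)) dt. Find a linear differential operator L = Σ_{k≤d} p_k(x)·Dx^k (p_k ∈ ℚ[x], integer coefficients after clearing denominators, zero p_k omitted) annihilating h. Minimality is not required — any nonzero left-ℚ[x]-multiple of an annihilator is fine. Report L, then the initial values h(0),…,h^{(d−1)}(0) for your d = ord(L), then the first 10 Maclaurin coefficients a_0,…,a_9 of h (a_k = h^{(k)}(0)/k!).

f: a_k = -2, -2, -10, -18, -58, -130, -362, -882, -2330, -5858, …
g: a_k = 0, 4, -2, 4/3, -1, 4/5, -2/3, 4/7, -1/2, 4/9, …
f+g: L₀ = lclm(L_f,L_g), ord ≤ 1+2.
h=∫₀ˣh₀: take L = L₀·Dx.
L = (74 + 562·x + 1120·x^2 + 1728·x^3 + 768·x^4)·Dx^2 + (52 + 576·x + 1636·x^2 + 3264·x^3 + 3488·x^4 + 1280·x^5)·Dx^3 + (-11 - 41·x - 53·x^2 + 185·x^3 + 704·x^4 + 752·x^5 + 256·x^6)·Dx^4  (order 4).
h: a_k = 0, -2, 1, -4, -25/6, -59/5, -323/15, -1088/21, -3085/28, -4661/18, …
ICs: h(0) = 0, h′(0) = -2, h′′(0) = 2, h′′′(0) = -24.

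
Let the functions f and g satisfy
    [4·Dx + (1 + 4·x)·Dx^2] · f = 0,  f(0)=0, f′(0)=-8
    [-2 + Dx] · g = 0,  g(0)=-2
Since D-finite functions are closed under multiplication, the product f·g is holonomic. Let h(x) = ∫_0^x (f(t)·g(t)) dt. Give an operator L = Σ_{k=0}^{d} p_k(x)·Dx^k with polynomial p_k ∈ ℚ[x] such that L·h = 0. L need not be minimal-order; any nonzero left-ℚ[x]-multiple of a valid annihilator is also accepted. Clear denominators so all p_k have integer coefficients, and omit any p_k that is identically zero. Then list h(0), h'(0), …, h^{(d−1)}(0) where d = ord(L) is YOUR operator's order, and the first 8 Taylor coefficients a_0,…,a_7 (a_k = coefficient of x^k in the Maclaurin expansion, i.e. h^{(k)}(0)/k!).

L = (-4 + 16·x)·Dx - 16·x·Dx^2 + (1 + 4·x)·Dx^3  (order 3).
h: a_k = 0, 0, 8, 0, 40/3, -128/5, 3344/45, -13568/63, …
ICs: h(0) = 0, h′(0) = 0, h′′(0) = 16.

f: a_k = 0, -8, 16, -128/3, 128, -2048/5, 4096/3, -32768/7, …
g: a_k = -2, -4, -4, -8/3, -4/3, -8/15, -8/45, -16/315, …
f·g: L₀ = L_f ⊗_s L_g, ord ≤ 2·1.
Integrate: L := L₀·Dx.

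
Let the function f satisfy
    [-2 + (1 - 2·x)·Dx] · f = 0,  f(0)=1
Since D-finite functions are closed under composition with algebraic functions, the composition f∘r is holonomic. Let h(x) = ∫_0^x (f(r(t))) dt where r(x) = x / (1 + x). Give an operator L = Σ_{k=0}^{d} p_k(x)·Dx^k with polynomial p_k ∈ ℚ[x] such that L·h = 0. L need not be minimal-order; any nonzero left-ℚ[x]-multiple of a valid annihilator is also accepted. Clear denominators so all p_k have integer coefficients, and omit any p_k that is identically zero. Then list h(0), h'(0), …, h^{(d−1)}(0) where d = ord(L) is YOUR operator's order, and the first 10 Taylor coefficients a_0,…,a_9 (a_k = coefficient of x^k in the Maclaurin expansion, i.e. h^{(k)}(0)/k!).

L = 2·Dx + (-1 + x^2)·Dx^2  (order 2).
h: a_k = 0, 1, 1, 2/3, 1/2, 2/5, 1/3, 2/7, 1/4, 2/9, …
ICs: h(0) = 0, h′(0) = 1.

f: a_k = 1, 2, 4, 8, 16, 32, 64, 128, 256, 512, …
Change of var in L_f (x↦r) gives L₀.
h=∫₀ˣh₀: take L = L₀·Dx.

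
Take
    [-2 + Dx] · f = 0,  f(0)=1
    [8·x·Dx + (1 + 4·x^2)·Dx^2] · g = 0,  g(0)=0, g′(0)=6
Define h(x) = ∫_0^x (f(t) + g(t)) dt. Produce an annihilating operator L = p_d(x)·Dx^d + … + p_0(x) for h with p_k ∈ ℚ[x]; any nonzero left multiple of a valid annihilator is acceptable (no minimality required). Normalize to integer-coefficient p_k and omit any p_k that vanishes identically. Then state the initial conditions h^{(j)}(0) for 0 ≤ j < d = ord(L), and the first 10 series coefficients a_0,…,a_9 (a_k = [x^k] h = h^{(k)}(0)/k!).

f: a_k = 1, 2, 2, 4/3, 2/3, 4/15, 4/45, 8/315, 2/315, 4/2835, …
g: a_k = 0, 6, 0, -8, 0, 96/5, 0, -384/7, 0, 512/3, …
h₀=f+g: left-lcm gives L₀, ord ≤ 3.
h=∫h₀ ⇒ L = L₀·Dx.
L = (8 - 32·x - 32·x^2)·Dx^2 + (-6 + 12·x + 8·x^2 - 16·x^3)·Dx^3 + (1 + 2·x + 4·x^2 + 8·x^3)·Dx^4  (order 4).
h: a_k = 0, 1, 4, 2/3, -5/3, 2/15, 146/45, 4/315, -2159/315, 2/2835, …
ICs: h(0) = 0, h′(0) = 1, h′′(0) = 8, h′′′(0) = 4.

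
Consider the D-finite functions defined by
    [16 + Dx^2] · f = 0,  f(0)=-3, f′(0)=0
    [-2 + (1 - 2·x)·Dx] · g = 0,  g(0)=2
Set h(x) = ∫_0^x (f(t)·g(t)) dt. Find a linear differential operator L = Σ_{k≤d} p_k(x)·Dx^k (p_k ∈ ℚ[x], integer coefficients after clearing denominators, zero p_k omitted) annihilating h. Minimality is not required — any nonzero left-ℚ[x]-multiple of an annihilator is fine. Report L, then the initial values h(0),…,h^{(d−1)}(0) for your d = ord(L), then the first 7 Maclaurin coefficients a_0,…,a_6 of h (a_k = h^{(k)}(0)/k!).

f: a_k = -3, 0, 24, 0, -32, 0, 256/15, …
g: a_k = 2, 4, 8, 16, 32, 64, 128, …
L₀ := L_f ⊗_s L_g (sym. prod.), ord ≤ 2.
Integrate: L := L₀·Dx.
L = (-16 + 32·x)·Dx + 4·Dx^2 + (-1 + 2·x)·Dx^3  (order 3).
h: a_k = 0, -6, -6, 8, 12, 32/5, 32/3, …
ICs: h(0) = 0, h′(0) = -6, h′′(0) = -12.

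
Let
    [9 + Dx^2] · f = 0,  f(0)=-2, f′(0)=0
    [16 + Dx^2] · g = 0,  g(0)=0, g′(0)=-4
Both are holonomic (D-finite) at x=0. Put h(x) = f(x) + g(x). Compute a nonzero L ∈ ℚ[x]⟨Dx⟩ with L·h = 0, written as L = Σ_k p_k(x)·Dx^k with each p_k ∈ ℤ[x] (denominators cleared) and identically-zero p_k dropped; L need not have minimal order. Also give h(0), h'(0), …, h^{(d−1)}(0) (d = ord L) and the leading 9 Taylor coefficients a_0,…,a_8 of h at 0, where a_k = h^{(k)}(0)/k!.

f: a_k = -2, 0, 9, 0, -27/4, 0, 81/40, 0, -729/2240, …
g: a_k = 0, -4, 0, 32/3, 0, -128/15, 0, 1024/315, 0, …
h₀=f+g: left-lcm gives L₀, ord ≤ 4.
L = 144 + 25·Dx^2 + Dx^4  (order 4).
h: a_k = -2, -4, 9, 32/3, -27/4, -128/15, 81/40, 1024/315, -729/2240, …
ICs: h(0) = -2, h′(0) = -4, h′′(0) = 18, h′′′(0) = 64.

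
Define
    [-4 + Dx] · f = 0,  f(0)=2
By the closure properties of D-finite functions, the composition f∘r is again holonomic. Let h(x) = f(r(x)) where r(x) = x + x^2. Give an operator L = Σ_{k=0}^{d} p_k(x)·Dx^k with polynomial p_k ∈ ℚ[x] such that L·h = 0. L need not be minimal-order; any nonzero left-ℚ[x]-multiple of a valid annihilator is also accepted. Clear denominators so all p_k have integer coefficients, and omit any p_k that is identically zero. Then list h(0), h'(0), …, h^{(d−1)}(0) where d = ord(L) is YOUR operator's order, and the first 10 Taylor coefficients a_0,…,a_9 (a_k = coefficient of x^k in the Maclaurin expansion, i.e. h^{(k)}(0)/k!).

L = (-4 - 8·x) + Dx  (order 1).
h: a_k = 2, 8, 24, 160/3, 304/3, 832/5, 11072/45, 104192/315, 2880/7, 1351936/2835, …
ICs: h(0) = 2.

f: a_k = 2, 8, 16, 64/3, 64/3, 256/15, 512/45, 2048/315, 1024/315, 4096/2835, …
L₀ from L_f via x↦r, Dx↦r'^{-1}Dx.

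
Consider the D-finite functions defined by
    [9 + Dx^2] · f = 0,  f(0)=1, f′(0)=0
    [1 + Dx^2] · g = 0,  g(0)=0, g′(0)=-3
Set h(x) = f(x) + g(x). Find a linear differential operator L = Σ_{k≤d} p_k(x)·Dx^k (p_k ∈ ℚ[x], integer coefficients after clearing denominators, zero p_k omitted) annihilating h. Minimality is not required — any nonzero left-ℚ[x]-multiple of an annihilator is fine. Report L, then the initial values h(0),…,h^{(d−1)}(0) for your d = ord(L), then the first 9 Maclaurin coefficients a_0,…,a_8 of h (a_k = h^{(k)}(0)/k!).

f: a_k = 1, 0, -9/2, 0, 27/8, 0, -81/80, 0, 729/4480, …
g: a_k = 0, -3, 0, 1/2, 0, -1/40, 0, 1/1680, 0, …
Sum ⇒ L₀ = lclm(L_f,L_g) in ℚ(x)⟨Dx⟩.
L = 9 + 10·Dx^2 + Dx^4  (order 4).
h: a_k = 1, -3, -9/2, 1/2, 27/8, -1/40, -81/80, 1/1680, 729/4480, …
ICs: h(0) = 1, h′(0) = -3, h′′(0) = -9, h′′′(0) = 3.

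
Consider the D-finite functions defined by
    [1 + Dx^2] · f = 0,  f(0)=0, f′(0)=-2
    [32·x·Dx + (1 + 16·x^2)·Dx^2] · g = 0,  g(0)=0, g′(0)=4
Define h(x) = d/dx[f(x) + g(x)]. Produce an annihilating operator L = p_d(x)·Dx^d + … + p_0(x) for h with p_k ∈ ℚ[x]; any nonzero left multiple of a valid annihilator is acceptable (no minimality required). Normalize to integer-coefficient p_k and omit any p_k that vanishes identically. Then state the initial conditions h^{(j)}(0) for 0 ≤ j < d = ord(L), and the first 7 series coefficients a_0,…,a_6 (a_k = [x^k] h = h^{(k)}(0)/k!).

L = (-6112·x + 99328·x^3 + 8192·x^5) + (-31 + 1072·x^2 + 25344·x^4 + 4096·x^6)·Dx + (-6112·x + 99328·x^3 + 8192·x^5)·Dx^2 + (-31 + 1072·x^2 + 25344·x^4 + 4096·x^6)·Dx^3  (order 3).
h: a_k = 2, 0, -63, 0, 12287/12, 0, -5898239/360, …
ICs: h(0) = 2, h′(0) = 0, h′′(0) = -126.

f: a_k = 0, -2, 0, 1/3, 0, -1/60, 0, …
g: a_k = 0, 4, 0, -64/3, 0, 1024/5, 0, …
f+g: L₀ = lclm(L_f,L_g), ord ≤ 2+2.
h=h₀': d/dx-closure on L₀ ⇒ L.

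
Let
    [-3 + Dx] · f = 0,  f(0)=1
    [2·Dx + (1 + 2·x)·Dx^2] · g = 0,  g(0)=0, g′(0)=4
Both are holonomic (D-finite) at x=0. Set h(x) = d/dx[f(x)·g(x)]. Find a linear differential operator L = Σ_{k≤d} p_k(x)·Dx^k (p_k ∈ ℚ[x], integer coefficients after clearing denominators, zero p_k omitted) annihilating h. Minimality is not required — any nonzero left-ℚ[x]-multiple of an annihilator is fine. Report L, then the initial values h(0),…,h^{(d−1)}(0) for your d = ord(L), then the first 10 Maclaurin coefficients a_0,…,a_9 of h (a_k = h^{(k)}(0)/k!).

f: a_k = 1, 3, 9/2, 9/2, 27/8, 81/40, 81/80, 243/560, 729/4480, 243/4480, …
g: a_k = 0, 4, -4, 16/3, -8, 64/5, -64/3, 256/7, -64, 1024/9, …
Sym-product of L_f,L_g gives L₀ (≤ ord 2).
Differentiate: ansatz ord ≤ ord L₀ ⇒ L.
L = (15 + 36·x + 108·x^2) + (-8 - 36·x - 72·x^2)·Dx + (1 + 8·x + 12·x^2)·Dx^2  (order 2).
h: a_k = 4, 16, 34, 32, 83/2, -2, 1137/20, -448/5, 218377/1120, -329237/840, …
ICs: h(0) = 4, h′(0) = 16.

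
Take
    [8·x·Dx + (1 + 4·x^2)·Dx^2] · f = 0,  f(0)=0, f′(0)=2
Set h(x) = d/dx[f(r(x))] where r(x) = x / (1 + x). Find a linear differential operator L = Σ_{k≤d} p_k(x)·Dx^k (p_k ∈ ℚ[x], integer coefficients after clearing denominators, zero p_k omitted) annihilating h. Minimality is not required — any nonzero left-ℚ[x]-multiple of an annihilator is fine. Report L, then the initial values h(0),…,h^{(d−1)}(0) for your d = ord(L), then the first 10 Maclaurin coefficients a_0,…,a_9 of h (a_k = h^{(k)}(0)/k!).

f: a_k = 0, 2, 0, -8/3, 0, 32/5, 0, -128/7, 0, 512/9, …
L₀ from L_f via x↦r, Dx↦r'^{-1}Dx.
h₀' ⇒ L via d/dx closure of L₀.
L = (2 + 10·x) + (1 + 2·x + 5·x^2)·Dx  (order 1).
h: a_k = 2, -4, -2, 24, -38, -44, 278, -336, -718, 3116, …
ICs: h(0) = 2.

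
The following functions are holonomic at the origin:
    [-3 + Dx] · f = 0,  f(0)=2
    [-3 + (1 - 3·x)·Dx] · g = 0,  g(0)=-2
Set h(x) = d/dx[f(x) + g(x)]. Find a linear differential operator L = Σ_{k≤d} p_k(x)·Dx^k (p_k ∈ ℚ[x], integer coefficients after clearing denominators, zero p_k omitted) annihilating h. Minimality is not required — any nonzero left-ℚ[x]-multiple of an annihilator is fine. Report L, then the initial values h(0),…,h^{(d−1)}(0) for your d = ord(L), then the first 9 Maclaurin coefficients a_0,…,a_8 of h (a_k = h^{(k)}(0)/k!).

L = (36 + 54·x) + (-15 - 18·x + 27·x^2)·Dx + (1 - 9·x^2)·Dx^2  (order 2).
h: a_k = 0, -18, -135, -621, -9639/4, -174717/20, -1224477/40, -29392551/280, -793616373/2240, …
ICs: h(0) = 0, h′(0) = -18.

f: a_k = 2, 6, 9, 9, 27/4, 81/20, 81/40, 243/280, 729/2240, …
g: a_k = -2, -6, -18, -54, -162, -486, -1458, -4374, -13122, …
h₀=f+g: left-lcm gives L₀, ord ≤ 2.
h=h₀': d/dx-closure on L₀ ⇒ L.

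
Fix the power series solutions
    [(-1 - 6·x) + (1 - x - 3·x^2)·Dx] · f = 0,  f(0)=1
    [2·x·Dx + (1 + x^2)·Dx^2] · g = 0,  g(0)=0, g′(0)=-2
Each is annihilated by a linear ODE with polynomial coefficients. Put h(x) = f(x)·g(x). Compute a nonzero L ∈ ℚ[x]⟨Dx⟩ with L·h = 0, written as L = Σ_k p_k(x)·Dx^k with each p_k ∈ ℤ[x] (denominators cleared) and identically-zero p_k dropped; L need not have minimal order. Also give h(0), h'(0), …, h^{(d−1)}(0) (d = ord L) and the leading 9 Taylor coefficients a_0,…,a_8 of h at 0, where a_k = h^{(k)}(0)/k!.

f: a_k = 1, 1, 4, 7, 19, 40, 97, 217, 508, …
g: a_k = 0, -2, 0, 2/3, 0, -2/5, 0, 2/7, 0, …
Sym-product of L_f,L_g gives L₀ (≤ ord 2).
L = (6 + 2·x + 18·x^2) + (2 + 10·x + 4·x^2 + 18·x^3)·Dx + (-1 + x + 2·x^2 + x^3 + 3·x^4)·Dx^2  (order 2).
h: a_k = 0, -2, -2, -22/3, -40/3, -536/15, -1136/15, -19178/105, -43034/105, …
ICs: h(0) = 0, h′(0) = -2.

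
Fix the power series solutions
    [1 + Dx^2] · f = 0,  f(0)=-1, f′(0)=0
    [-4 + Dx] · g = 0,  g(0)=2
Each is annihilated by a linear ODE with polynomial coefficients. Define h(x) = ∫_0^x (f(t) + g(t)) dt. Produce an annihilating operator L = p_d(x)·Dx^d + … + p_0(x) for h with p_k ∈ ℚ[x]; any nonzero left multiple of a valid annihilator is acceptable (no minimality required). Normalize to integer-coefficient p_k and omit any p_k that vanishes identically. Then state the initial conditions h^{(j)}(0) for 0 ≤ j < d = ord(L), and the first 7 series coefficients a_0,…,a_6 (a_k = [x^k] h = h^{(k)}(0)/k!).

f: a_k = -1, 0, 1/2, 0, -1/24, 0, 1/720, …
g: a_k = 2, 8, 16, 64/3, 64/3, 256/15, 512/45, …
h₀=f+g: left-lcm gives L₀, ord ≤ 3.
Integrate: L := L₀·Dx.
L = -4·Dx + Dx^2 - 4·Dx^3 + Dx^4  (order 4).
h: a_k = 0, 1, 4, 11/2, 16/3, 511/120, 128/45, …
ICs: h(0) = 0, h′(0) = 1, h′′(0) = 8, h′′′(0) = 33.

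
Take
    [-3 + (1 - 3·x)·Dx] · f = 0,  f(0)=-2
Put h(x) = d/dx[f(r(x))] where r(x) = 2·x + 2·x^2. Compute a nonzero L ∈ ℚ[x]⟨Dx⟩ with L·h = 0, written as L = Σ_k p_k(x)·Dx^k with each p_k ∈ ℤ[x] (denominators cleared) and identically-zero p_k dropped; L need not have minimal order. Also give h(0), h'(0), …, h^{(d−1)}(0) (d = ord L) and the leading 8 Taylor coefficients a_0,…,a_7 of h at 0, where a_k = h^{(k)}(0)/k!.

f: a_k = -2, -6, -18, -54, -162, -486, -1458, -4374, …
f∘r: x↦r, Dx↦Dx/r' in L_f ⇒ L₀.
Derive L from L₀ (diff closure).
L = (14 + 36·x + 36·x^2) + (-1 + 4·x + 18·x^2 + 12·x^3)·Dx  (order 1).
h: a_k = -12, -168, -1728, -15840, -136080, -1122336, -8999424, -70689024, …
ICs: h(0) = -12.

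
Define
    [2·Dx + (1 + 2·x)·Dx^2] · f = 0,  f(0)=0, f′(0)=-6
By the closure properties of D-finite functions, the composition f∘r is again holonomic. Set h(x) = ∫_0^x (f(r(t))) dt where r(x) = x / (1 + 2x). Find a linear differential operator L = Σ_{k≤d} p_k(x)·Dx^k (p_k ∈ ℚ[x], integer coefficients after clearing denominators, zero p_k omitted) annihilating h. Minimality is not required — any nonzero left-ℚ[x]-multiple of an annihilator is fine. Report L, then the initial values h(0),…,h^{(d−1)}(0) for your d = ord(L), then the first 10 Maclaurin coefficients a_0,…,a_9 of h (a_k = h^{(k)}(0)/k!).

f: a_k = 0, -6, 6, -8, 12, -96/5, 32, -384/7, 96, -512/3, …
Change of var in L_f (x↦r) gives L₀.
h=∫h₀ ⇒ L = L₀·Dx.
L = (6 + 16·x)·Dx^2 + (1 + 6·x + 8·x^2)·Dx^3  (order 3).
h: a_k = 0, 0, -3, 6, -14, 36, -496/5, 288, -6096/7, 2720, …
ICs: h(0) = 0, h′(0) = 0, h′′(0) = -6.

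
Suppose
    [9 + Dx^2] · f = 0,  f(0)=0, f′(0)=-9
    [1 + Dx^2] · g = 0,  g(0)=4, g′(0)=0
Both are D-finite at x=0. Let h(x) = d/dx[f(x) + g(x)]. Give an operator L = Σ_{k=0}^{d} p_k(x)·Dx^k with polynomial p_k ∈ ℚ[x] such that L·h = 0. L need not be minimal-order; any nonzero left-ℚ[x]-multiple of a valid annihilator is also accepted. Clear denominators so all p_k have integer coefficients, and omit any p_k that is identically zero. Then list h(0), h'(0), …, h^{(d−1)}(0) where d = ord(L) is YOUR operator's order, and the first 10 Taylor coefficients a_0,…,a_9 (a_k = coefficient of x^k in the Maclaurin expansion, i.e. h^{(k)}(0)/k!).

f: a_k = 0, -9, 0, 27/2, 0, -243/40, 0, 729/560, 0, -729/4480, …
g: a_k = 4, 0, -2, 0, 1/6, 0, -1/180, 0, 1/10080, 0, …
Weyl lclm of L_f,L_g ⇒ L₀ (ord ≤ 4).
Derive L from L₀ (diff closure).
L = 9 + 10·Dx^2 + Dx^4  (order 4).
h: a_k = -9, -4, 81/2, 2/3, -243/8, -1/30, 729/80, 1/1260, -6561/4480, -1/90720, …
ICs: h(0) = -9, h′(0) = -4, h′′(0) = 81, h′′′(0) = 4.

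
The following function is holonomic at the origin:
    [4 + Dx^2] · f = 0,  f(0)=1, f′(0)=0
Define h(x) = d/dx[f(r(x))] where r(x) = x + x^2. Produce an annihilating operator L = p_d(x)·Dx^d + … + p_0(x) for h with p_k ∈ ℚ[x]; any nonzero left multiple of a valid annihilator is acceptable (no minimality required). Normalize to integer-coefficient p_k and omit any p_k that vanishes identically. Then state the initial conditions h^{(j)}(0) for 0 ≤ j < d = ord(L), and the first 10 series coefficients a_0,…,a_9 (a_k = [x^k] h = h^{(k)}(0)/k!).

f: a_k = 1, 0, -2, 0, 2/3, 0, -4/45, 0, 2/315, 0, …
Change of var in L_f (x↦r) gives L₀.
h₀' ⇒ L via d/dx closure of L₀.
L = (16 + 32·x + 96·x^2 + 128·x^3 + 64·x^4) + (-6 - 12·x)·Dx + (1 + 4·x + 4·x^2)·Dx^2  (order 2).
h: a_k = 0, -4, -12, -16/3, 40/3, 352/15, 224/15, -1664/315, -544/35, -32768/2835, …
ICs: h(0) = 0, h′(0) = -4.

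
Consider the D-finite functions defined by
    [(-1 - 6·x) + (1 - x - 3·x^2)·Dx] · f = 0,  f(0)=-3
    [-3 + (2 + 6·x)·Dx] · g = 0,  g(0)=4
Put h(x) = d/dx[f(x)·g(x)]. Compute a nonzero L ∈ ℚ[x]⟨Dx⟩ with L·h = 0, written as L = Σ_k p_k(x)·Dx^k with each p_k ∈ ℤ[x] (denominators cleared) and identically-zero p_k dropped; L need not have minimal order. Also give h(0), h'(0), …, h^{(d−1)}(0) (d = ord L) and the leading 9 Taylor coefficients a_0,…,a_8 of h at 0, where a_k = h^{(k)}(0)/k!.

L = (35 + 378·x + 1053·x^2 + 1350·x^3 + 1215·x^4) + (-10 - 50·x - 54·x^2 + 162·x^3 + 594·x^4 + 486·x^5)·Dx  (order 1).
h: a_k = -30, -105, -1953/4, -9033/8, -272085/64, -1165599/128, -16097109/512, -65648553/1024, -3548497437/16384, …
ICs: h(0) = -30.

f: a_k = -3, -3, -12, -21, -57, -120, -291, -651, -1524, …
g: a_k = 4, 6, -9/2, 27/4, -405/32, 1701/64, -15309/256, 72171/512, -2814669/8192, …
Product ⇒ symmetric product L₀, ord ≤ 1.
h=h₀': d/dx-closure on L₀ ⇒ L.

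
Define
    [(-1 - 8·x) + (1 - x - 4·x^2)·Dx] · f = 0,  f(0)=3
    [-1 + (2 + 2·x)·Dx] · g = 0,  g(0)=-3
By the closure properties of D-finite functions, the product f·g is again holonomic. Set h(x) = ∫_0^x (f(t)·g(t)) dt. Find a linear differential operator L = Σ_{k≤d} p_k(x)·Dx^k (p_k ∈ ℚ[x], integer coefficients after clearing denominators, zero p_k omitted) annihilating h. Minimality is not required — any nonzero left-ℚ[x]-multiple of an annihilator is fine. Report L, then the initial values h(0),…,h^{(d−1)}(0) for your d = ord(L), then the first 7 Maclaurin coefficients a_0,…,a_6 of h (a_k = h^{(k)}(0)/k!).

L = (3 + 17·x + 12·x^2)·Dx + (-2 + 10·x^2 + 8·x^3)·Dx^2  (order 2).
h: a_k = 0, -9, -27/4, -129/8, -1647/64, -37899/640, -60423/512, …
ICs: h(0) = 0, h′(0) = -9.

f: a_k = 3, 3, 15, 27, 87, 195, 543, …
g: a_k = -3, -3/2, 3/8, -3/16, 15/128, -21/256, 63/1024, …
Product ⇒ symmetric product L₀, ord ≤ 1.
Integrate: L := L₀·Dx.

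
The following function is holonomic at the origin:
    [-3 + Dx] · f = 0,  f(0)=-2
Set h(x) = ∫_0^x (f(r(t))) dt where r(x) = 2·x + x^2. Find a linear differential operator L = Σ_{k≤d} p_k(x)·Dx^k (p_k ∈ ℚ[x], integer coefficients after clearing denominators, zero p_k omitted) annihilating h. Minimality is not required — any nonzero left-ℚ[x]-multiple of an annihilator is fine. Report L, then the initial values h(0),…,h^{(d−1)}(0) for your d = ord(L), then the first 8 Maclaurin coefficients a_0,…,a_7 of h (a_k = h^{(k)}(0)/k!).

f: a_k = -2, -6, -9, -9, -27/4, -81/20, -81/40, -243/280, …
h₀=f(r): pull back L_f along r ⇒ L₀.
h=∫₀ˣh₀: take L = L₀·Dx.
L = (-6 - 6·x)·Dx + Dx^2  (order 2).
h: a_k = 0, -2, -6, -14, -27, -45, -333/5, -3123/35, …
ICs: h(0) = 0, h′(0) = -2.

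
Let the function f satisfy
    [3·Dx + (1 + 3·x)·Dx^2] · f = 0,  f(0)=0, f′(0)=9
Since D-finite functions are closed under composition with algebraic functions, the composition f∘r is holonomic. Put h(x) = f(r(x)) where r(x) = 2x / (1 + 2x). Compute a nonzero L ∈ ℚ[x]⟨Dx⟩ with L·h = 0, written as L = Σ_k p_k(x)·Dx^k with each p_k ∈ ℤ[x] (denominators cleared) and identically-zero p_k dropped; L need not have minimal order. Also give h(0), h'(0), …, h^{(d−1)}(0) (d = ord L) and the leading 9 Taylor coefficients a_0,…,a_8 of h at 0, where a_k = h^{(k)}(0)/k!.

L = (10 + 32·x)·Dx + (1 + 10·x + 16·x^2)·Dx^2  (order 2).
h: a_k = 0, 18, -90, 504, -3060, 98208/5, -131040, 6291072/7, -6291360, …
ICs: h(0) = 0, h′(0) = 18.

f: a_k = 0, 9, -27/2, 27, -243/4, 729/5, -729/2, 6561/7, -19683/8, …
f∘r: x↦r, Dx↦Dx/r' in L_f ⇒ L₀.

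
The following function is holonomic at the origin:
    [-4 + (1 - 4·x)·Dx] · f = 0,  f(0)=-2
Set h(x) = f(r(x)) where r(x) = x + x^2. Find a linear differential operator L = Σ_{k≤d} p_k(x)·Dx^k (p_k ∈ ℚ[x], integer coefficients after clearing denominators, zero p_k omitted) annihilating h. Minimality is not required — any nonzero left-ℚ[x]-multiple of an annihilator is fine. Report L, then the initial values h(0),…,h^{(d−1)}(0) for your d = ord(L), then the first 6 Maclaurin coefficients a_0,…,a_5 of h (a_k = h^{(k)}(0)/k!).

f: a_k = -2, -8, -32, -128, -512, -2048, …
h₀=f(r): pull back L_f along r ⇒ L₀.
L = (4 + 8·x) + (-1 + 4·x + 4·x^2)·Dx  (order 1).
h: a_k = -2, -8, -40, -192, -928, -4480, …
ICs: h(0) = -2.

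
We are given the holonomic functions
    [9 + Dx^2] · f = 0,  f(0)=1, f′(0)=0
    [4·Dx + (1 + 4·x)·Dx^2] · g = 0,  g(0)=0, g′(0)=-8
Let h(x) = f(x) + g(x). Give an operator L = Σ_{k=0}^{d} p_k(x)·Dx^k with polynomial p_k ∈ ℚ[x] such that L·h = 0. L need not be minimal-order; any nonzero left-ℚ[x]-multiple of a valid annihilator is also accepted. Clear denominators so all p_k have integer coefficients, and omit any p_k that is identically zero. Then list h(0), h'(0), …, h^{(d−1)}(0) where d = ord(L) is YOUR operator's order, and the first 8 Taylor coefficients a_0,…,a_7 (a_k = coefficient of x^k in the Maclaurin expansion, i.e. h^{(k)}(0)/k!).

f: a_k = 1, 0, -9/2, 0, 27/8, 0, -81/80, 0, …
g: a_k = 0, -8, 16, -128/3, 128, -2048/5, 4096/3, -32768/7, …
f+g: L₀ = lclm(L_f,L_g), ord ≤ 2+2.
L = (3780 + 2592·x + 5184·x^2)·Dx + (369 + 2124·x + 3888·x^2 + 5184·x^3)·Dx^2 + (420 + 288·x + 576·x^2)·Dx^3 + (41 + 236·x + 432·x^2 + 576·x^3)·Dx^4  (order 4).
h: a_k = 1, -8, 23/2, -128/3, 1051/8, -2048/5, 327437/240, -32768/7, …
ICs: h(0) = 1, h′(0) = -8, h′′(0) = 23, h′′′(0) = -256.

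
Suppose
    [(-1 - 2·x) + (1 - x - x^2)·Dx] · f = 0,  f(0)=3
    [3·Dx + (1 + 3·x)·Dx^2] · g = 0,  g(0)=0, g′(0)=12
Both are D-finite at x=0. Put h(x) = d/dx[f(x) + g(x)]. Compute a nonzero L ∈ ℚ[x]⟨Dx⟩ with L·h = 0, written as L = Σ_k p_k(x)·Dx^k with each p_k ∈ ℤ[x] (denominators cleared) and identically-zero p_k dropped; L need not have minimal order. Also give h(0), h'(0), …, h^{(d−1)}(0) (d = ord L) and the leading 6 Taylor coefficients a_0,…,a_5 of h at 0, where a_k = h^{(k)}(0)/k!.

L = (126 + 342·x + 468·x^2 + 180·x^3 + 108·x^4) + (156·x + 576·x^2 + 672·x^3 + 378·x^4 + 180·x^5)·Dx + (-7 - 35·x - 29·x^2 + 63·x^3 + 99·x^4 + 93·x^5 + 36·x^6)·Dx^2  (order 2).
h: a_k = 15, -24, 135, -264, 1092, -2682, …
ICs: h(0) = 15, h′(0) = -24.

f: a_k = 3, 3, 6, 9, 15, 24, …
g: a_k = 0, 12, -18, 36, -81, 972/5, …
L₀ := lclm(L_f,L_g); ord L₀ ≤ 1+2.
h=h₀': d/dx-closure on L₀ ⇒ L.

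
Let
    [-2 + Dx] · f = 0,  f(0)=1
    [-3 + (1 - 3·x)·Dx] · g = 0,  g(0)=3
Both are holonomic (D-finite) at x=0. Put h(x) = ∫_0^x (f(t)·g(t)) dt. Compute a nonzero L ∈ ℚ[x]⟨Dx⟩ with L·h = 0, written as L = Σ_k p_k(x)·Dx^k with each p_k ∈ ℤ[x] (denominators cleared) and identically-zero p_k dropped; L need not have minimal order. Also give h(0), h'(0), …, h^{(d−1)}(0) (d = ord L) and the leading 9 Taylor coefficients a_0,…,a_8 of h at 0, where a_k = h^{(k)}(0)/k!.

f: a_k = 1, 2, 2, 4/3, 2/3, 4/15, 4/45, 8/315, 2/315, …
g: a_k = 3, 9, 27, 81, 243, 729, 2187, 6561, 19683, …
Product ⇒ symmetric product L₀, ord ≤ 1.
Integrate: L := L₀·Dx.
L = (5 - 6·x)·Dx + (-1 + 3·x)·Dx^2  (order 2).
h: a_k = 0, 3, 15/2, 17, 157/4, 473/5, 7099/30, 12779/21, 1341803/840, …
ICs: h(0) = 0, h′(0) = 3.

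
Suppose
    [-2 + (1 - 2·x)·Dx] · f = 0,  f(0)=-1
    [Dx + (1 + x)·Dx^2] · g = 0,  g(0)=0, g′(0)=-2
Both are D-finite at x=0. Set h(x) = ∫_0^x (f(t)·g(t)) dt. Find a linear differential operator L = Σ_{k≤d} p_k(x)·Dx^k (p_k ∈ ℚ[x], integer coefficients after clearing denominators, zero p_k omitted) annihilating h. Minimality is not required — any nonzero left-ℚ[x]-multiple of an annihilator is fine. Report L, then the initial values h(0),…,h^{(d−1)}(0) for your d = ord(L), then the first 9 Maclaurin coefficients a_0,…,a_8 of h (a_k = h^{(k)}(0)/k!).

f: a_k = -1, -2, -4, -8, -16, -32, -64, -128, -256, …
g: a_k = 0, -2, 1, -2/3, 1/2, -2/5, 1/3, -2/7, 1/4, …
Sym-product of L_f,L_g gives L₀ (≤ ord 2).
Integrate: L := L₀·Dx.
L = 2·Dx + (3 + 6·x)·Dx^2 + (-1 + x + 2·x^2)·Dx^3  (order 3).
h: a_k = 0, 0, 1, 1, 5/3, 77/30, 391/90, 37/5, 909/70, …
ICs: h(0) = 0, h′(0) = 0, h′′(0) = 2.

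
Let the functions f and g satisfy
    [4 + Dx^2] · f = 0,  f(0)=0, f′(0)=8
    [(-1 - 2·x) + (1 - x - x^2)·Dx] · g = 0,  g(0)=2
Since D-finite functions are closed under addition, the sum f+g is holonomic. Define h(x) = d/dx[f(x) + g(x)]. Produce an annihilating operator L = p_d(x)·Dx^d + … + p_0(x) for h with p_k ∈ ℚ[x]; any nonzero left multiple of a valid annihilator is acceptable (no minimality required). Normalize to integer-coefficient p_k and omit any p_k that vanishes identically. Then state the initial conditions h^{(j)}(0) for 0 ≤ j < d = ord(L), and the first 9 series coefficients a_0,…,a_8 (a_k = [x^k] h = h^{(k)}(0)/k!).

L = (272 + 704·x + 880·x^2 + 400·x^3 + 320·x^4 + 144·x^5 + 48·x^6) + (-44 - 52·x + 108·x^2 + 80·x^3 + 40·x^4 + 72·x^5 + 56·x^6 + 16·x^7)·Dx + (68 + 176·x + 220·x^2 + 100·x^3 + 80·x^4 + 36·x^5 + 12·x^6)·Dx^2 + (-11 - 13·x + 27·x^2 + 20·x^3 + 10·x^4 + 18·x^5 + 14·x^6 + 4·x^7)·Dx^3  (order 3).
h: a_k = 10, 8, 2, 40, 256/3, 156, 13198/45, 544, 311866/315, …
ICs: h(0) = 10, h′(0) = 8, h′′(0) = 4.

f: a_k = 0, 8, 0, -16/3, 0, 16/15, 0, -32/315, 0, …
g: a_k = 2, 2, 4, 6, 10, 16, 26, 42, 68, …
f+g: L₀ = lclm(L_f,L_g), ord ≤ 2+1.
h₀' ⇒ L via d/dx closure of L₀.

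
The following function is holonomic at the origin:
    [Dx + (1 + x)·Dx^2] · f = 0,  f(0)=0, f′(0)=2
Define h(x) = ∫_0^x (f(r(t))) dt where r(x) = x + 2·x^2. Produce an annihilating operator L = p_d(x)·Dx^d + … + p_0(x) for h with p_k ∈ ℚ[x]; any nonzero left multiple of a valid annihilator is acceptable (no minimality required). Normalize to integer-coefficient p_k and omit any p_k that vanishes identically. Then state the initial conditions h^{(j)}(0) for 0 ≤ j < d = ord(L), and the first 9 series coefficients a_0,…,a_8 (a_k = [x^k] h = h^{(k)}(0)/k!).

f: a_k = 0, 2, -1, 2/3, -1/2, 2/5, -1/3, 2/7, -1/4, …
L₀ from L_f via x↦r, Dx↦r'^{-1}Dx.
∫: right-multiply L₀ by Dx.
L = (-3 + 4·x + 8·x^2)·Dx^2 + (1 + 5·x + 6·x^2 + 8·x^3)·Dx^3  (order 3).
h: a_k = 0, 0, 1, 1, -5/6, -1/10, 11/15, -3/7, -13/28, …
ICs: h(0) = 0, h′(0) = 0, h′′(0) = 2.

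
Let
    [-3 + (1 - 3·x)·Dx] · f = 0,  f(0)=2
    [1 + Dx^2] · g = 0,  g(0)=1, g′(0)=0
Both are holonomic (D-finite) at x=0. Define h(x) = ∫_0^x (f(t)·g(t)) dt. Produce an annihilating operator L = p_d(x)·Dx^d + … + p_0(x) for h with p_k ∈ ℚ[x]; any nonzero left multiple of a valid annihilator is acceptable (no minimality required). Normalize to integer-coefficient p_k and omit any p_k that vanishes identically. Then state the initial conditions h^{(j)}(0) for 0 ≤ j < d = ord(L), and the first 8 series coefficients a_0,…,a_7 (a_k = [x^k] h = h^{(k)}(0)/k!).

L = (-1 + 3·x)·Dx + 6·Dx^2 + (-1 + 3·x)·Dx^3  (order 3).
h: a_k = 0, 2, 3, 17/3, 51/4, 1837/60, 1837/24, 495989/2520, …
ICs: h(0) = 0, h′(0) = 2, h′′(0) = 6.

f: a_k = 2, 6, 18, 54, 162, 486, 1458, 4374, …
g: a_k = 1, 0, -1/2, 0, 1/24, 0, -1/720, 0, …
f·g: L₀ = L_f ⊗_s L_g, ord ≤ 1·2.
Integrate: L := L₀·Dx.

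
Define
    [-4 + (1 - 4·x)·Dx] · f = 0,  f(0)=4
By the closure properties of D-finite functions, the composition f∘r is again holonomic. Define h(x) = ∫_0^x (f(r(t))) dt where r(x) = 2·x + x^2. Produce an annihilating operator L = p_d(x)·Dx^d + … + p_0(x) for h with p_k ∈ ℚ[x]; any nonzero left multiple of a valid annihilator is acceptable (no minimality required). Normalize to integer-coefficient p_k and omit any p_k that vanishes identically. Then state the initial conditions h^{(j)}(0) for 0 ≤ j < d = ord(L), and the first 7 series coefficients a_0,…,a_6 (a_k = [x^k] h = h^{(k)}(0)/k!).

L = (8 + 8·x)·Dx + (-1 + 8·x + 4·x^2)·Dx^2  (order 2).
h: a_k = 0, 4, 16, 272/3, 576, 3904, 82688/3, …
ICs: h(0) = 0, h′(0) = 4.

f: a_k = 4, 16, 64, 256, 1024, 4096, 16384, …
f∘r: x↦r, Dx↦Dx/r' in L_f ⇒ L₀.
Integrate: L := L₀·Dx.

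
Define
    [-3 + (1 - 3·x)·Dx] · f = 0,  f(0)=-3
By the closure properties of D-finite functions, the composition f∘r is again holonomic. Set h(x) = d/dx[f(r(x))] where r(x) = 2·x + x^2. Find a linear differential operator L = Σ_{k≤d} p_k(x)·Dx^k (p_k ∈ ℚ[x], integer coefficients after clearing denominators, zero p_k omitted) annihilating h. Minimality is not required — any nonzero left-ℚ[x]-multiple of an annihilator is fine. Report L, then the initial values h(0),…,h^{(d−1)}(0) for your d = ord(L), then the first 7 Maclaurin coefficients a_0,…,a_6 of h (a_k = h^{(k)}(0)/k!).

L = (13 + 18·x + 9·x^2) + (-1 + 5·x + 9·x^2 + 3·x^3)·Dx  (order 1).
h: a_k = -18, -234, -2268, -19548, -157950, -1225206, -9239832, …
ICs: h(0) = -18.

f: a_k = -3, -9, -27, -81, -243, -729, -2187, …
h₀=f(r): pull back L_f along r ⇒ L₀.
h=h₀': d/dx-closure on L₀ ⇒ L.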